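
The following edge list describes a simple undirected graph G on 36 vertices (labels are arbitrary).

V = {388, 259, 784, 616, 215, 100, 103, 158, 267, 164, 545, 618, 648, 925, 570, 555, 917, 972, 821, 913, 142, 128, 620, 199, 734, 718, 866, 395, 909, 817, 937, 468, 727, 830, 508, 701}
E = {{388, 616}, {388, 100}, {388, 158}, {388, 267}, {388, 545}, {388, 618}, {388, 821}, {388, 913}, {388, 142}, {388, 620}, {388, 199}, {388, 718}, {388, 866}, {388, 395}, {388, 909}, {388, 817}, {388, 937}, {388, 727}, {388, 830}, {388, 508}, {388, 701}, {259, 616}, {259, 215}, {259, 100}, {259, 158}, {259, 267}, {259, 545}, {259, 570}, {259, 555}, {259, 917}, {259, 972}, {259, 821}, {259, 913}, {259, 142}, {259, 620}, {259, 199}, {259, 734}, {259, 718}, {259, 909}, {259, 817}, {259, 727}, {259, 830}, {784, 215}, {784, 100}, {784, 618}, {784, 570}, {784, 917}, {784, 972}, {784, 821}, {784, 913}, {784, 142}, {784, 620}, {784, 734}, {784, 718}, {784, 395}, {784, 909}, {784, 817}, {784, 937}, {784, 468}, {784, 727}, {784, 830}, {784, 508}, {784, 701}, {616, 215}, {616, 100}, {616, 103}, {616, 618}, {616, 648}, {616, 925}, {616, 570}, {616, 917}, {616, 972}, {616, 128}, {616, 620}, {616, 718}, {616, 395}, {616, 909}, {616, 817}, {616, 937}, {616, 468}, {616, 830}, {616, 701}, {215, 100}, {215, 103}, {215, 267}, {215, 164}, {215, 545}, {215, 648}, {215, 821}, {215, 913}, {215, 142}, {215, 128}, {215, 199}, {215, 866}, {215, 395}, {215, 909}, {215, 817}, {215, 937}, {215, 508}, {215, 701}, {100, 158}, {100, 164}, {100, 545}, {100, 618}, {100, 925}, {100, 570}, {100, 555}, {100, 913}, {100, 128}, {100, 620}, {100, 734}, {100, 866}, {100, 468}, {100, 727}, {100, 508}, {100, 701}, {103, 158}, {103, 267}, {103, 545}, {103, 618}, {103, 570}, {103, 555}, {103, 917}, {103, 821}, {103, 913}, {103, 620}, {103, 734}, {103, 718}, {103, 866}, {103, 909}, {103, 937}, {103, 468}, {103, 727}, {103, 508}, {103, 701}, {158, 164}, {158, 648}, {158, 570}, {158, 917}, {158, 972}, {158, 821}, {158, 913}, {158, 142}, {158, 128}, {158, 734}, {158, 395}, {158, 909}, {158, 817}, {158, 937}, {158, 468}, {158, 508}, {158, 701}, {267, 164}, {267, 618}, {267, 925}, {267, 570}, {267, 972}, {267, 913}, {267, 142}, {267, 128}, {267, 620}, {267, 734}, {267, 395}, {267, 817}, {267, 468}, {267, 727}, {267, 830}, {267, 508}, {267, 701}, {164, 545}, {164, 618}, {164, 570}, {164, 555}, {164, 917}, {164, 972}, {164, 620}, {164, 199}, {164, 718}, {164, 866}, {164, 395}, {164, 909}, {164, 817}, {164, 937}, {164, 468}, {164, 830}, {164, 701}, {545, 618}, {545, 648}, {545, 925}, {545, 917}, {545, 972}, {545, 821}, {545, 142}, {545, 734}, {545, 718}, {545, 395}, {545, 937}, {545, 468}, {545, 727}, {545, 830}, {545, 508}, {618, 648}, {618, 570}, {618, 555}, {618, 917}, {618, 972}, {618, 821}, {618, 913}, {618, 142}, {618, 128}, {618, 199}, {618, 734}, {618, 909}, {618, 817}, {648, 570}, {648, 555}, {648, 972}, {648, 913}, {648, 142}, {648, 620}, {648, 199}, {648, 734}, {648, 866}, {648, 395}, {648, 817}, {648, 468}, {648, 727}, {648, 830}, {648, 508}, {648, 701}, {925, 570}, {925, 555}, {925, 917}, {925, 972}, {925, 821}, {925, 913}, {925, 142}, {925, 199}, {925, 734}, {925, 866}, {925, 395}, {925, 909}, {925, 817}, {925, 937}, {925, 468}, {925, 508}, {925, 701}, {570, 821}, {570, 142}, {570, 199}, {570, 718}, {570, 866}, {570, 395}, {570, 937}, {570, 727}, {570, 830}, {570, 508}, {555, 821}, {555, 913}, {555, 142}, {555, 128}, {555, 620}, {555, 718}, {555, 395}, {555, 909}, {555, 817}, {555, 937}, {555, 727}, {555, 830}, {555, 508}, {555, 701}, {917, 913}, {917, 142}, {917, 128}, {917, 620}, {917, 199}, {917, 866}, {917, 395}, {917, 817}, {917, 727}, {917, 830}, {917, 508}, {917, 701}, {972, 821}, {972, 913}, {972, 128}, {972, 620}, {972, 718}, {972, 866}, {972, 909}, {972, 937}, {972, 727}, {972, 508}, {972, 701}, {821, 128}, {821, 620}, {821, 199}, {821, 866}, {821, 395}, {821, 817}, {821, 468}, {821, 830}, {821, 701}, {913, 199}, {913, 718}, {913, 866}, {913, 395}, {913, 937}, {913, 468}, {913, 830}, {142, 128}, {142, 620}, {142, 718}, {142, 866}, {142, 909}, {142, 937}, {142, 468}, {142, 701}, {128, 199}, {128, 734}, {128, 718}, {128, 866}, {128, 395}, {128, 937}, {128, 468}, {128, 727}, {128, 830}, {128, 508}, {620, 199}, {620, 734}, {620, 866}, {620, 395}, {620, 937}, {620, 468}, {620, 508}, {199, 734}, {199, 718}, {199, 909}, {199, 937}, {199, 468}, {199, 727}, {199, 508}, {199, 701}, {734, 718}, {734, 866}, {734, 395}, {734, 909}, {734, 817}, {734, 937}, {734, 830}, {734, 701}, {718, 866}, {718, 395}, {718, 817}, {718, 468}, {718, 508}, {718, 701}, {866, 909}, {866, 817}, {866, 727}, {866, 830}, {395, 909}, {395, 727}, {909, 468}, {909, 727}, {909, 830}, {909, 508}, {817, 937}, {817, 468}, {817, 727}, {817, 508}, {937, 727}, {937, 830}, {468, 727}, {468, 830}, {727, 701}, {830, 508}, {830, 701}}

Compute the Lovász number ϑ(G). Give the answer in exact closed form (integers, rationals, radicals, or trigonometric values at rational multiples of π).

Vertex 395 has 21 neighbors: 388, 784, 616, 215, 158, 267, 164, 545, 648, 925, 570, 555, 917, 821, 913, 128, 620, 734, 718, 909, 727.
N(821) = {388, 259, 784, 215, 103, 158, 545, 618, 925, 570, 555, 972, 128, 620, 199, 866, 395, 817, 468, 830, 701}, |N(821)| = 21.
N(142) = {388, 259, 784, 215, 158, 267, 545, 618, 648, 925, 570, 555, 917, 128, 620, 718, 866, 909, 937, 468, 701}, |N(142)| = 21.
N(718) = {388, 259, 784, 616, 103, 164, 545, 570, 555, 972, 913, 142, 128, 199, 734, 866, 395, 817, 468, 508, 701}, |N(718)| = 21.
deg(v) = 21 for all v (|V|=36); this is K(9,2), the Kneser graph.
spec(A) ≈ [21.0, 1.0, -6.0] (distinct, 5 d.p.).
−36·(-6) / ((21)−(-6)) = 8 = ϑ(G).
ϑ(G) ≈ 8.00000.

8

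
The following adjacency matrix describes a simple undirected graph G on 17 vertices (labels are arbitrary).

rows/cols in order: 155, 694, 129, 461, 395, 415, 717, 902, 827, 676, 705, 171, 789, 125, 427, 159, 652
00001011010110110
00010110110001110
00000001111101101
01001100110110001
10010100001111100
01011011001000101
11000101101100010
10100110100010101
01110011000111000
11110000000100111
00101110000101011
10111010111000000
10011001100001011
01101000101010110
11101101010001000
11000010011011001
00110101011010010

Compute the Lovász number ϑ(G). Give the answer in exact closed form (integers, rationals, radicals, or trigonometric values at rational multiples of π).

sqrt(17)

deg(717) = 8; N(717) = {155, 694, 415, 902, 827, 705, 171, 159}.
N(427) = {155, 694, 129, 395, 415, 902, 676, 125}, |N(427)| = 8.
Vertex 827 has 8 neighbors: 694, 129, 461, 717, 902, 171, 789, 125.
N(125) = {694, 129, 395, 827, 705, 789, 427, 159}, |N(125)| = 8.
17-vertex 8-regular graph: Paley(17): SR with (k,λ,μ)=(8,3,4).
A has 3 distinct eigenvalues ≈ [8.0, 1.562, -2.562].
ϑ = −N·λ_min/(λ_max−λ_min) = −17·(-sqrt(17)/2 - 1/2)/(8−(-sqrt(17)/2 - 1/2)) = sqrt(17).
Numerically 4.123106.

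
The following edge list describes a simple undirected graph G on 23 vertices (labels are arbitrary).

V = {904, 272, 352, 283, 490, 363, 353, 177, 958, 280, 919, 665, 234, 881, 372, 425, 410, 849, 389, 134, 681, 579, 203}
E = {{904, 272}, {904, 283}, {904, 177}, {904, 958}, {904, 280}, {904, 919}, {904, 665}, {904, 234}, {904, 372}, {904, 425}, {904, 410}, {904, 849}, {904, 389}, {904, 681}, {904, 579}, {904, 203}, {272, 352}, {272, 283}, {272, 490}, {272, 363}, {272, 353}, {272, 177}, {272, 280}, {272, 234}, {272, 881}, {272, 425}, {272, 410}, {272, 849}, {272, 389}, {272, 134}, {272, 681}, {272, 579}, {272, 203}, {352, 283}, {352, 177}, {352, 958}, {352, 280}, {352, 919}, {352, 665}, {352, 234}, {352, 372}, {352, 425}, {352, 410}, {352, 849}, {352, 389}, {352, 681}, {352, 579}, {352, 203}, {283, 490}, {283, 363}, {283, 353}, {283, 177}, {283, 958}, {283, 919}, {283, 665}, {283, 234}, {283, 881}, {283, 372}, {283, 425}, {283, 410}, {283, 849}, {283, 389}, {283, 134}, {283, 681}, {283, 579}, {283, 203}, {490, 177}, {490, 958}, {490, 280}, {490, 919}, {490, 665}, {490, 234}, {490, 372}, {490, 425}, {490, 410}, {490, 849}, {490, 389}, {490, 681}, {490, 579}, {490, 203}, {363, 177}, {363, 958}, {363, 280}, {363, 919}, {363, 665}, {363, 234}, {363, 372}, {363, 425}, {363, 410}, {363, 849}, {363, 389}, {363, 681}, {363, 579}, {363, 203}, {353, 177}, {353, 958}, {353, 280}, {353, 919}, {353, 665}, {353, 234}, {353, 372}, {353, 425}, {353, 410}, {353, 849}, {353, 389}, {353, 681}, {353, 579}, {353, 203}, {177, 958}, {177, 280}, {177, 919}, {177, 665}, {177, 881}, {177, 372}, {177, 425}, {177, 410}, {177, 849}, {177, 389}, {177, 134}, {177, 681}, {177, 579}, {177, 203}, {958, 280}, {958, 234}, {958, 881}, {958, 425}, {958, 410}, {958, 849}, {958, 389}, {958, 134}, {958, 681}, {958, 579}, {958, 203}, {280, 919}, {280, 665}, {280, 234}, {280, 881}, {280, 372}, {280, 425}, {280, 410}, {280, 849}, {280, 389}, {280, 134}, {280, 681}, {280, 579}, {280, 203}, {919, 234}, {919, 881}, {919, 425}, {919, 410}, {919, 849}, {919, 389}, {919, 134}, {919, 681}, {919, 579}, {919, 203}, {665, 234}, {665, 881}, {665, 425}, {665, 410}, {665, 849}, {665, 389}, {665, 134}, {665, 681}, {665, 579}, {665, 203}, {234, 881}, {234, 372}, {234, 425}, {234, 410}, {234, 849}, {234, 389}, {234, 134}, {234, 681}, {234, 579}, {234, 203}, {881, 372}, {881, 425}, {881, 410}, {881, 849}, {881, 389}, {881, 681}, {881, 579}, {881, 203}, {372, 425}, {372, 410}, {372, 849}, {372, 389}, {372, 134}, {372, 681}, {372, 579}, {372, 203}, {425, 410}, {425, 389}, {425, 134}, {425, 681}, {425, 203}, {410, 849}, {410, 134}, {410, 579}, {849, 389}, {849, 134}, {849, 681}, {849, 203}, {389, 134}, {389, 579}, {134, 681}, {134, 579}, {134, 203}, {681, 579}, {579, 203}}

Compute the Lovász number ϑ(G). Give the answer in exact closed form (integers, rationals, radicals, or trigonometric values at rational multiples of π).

7

N(203) = {904, 272, 352, 283, 490, 363, 353, 177, 958, 280, 919, 665, 234, 881, 372, 425, 849, 134, 579}, |N(203)| = 19.
N(490) = {272, 283, 177, 958, 280, 919, 665, 234, 372, 425, 410, 849, 389, 681, 579, 203}, |N(490)| = 16.
N(283) = {904, 272, 352, 490, 363, 353, 177, 958, 919, 665, 234, 881, 372, 425, 410, 849, 389, 134, 681, 579, 203}, |N(283)| = 21.
N(665) = {904, 352, 283, 490, 363, 353, 177, 280, 234, 881, 425, 410, 849, 389, 134, 681, 579, 203}, |N(665)| = 18.
Complete multipartite on [7, 5, 4, 3, 2, 2]: sandwich collapses at ϑ=7.
Numerically 7.000000.
Sandwich: α(G)=7 ≤ ϑ(G)=7 ≤ χ(Ḡ)=7 (collapsed).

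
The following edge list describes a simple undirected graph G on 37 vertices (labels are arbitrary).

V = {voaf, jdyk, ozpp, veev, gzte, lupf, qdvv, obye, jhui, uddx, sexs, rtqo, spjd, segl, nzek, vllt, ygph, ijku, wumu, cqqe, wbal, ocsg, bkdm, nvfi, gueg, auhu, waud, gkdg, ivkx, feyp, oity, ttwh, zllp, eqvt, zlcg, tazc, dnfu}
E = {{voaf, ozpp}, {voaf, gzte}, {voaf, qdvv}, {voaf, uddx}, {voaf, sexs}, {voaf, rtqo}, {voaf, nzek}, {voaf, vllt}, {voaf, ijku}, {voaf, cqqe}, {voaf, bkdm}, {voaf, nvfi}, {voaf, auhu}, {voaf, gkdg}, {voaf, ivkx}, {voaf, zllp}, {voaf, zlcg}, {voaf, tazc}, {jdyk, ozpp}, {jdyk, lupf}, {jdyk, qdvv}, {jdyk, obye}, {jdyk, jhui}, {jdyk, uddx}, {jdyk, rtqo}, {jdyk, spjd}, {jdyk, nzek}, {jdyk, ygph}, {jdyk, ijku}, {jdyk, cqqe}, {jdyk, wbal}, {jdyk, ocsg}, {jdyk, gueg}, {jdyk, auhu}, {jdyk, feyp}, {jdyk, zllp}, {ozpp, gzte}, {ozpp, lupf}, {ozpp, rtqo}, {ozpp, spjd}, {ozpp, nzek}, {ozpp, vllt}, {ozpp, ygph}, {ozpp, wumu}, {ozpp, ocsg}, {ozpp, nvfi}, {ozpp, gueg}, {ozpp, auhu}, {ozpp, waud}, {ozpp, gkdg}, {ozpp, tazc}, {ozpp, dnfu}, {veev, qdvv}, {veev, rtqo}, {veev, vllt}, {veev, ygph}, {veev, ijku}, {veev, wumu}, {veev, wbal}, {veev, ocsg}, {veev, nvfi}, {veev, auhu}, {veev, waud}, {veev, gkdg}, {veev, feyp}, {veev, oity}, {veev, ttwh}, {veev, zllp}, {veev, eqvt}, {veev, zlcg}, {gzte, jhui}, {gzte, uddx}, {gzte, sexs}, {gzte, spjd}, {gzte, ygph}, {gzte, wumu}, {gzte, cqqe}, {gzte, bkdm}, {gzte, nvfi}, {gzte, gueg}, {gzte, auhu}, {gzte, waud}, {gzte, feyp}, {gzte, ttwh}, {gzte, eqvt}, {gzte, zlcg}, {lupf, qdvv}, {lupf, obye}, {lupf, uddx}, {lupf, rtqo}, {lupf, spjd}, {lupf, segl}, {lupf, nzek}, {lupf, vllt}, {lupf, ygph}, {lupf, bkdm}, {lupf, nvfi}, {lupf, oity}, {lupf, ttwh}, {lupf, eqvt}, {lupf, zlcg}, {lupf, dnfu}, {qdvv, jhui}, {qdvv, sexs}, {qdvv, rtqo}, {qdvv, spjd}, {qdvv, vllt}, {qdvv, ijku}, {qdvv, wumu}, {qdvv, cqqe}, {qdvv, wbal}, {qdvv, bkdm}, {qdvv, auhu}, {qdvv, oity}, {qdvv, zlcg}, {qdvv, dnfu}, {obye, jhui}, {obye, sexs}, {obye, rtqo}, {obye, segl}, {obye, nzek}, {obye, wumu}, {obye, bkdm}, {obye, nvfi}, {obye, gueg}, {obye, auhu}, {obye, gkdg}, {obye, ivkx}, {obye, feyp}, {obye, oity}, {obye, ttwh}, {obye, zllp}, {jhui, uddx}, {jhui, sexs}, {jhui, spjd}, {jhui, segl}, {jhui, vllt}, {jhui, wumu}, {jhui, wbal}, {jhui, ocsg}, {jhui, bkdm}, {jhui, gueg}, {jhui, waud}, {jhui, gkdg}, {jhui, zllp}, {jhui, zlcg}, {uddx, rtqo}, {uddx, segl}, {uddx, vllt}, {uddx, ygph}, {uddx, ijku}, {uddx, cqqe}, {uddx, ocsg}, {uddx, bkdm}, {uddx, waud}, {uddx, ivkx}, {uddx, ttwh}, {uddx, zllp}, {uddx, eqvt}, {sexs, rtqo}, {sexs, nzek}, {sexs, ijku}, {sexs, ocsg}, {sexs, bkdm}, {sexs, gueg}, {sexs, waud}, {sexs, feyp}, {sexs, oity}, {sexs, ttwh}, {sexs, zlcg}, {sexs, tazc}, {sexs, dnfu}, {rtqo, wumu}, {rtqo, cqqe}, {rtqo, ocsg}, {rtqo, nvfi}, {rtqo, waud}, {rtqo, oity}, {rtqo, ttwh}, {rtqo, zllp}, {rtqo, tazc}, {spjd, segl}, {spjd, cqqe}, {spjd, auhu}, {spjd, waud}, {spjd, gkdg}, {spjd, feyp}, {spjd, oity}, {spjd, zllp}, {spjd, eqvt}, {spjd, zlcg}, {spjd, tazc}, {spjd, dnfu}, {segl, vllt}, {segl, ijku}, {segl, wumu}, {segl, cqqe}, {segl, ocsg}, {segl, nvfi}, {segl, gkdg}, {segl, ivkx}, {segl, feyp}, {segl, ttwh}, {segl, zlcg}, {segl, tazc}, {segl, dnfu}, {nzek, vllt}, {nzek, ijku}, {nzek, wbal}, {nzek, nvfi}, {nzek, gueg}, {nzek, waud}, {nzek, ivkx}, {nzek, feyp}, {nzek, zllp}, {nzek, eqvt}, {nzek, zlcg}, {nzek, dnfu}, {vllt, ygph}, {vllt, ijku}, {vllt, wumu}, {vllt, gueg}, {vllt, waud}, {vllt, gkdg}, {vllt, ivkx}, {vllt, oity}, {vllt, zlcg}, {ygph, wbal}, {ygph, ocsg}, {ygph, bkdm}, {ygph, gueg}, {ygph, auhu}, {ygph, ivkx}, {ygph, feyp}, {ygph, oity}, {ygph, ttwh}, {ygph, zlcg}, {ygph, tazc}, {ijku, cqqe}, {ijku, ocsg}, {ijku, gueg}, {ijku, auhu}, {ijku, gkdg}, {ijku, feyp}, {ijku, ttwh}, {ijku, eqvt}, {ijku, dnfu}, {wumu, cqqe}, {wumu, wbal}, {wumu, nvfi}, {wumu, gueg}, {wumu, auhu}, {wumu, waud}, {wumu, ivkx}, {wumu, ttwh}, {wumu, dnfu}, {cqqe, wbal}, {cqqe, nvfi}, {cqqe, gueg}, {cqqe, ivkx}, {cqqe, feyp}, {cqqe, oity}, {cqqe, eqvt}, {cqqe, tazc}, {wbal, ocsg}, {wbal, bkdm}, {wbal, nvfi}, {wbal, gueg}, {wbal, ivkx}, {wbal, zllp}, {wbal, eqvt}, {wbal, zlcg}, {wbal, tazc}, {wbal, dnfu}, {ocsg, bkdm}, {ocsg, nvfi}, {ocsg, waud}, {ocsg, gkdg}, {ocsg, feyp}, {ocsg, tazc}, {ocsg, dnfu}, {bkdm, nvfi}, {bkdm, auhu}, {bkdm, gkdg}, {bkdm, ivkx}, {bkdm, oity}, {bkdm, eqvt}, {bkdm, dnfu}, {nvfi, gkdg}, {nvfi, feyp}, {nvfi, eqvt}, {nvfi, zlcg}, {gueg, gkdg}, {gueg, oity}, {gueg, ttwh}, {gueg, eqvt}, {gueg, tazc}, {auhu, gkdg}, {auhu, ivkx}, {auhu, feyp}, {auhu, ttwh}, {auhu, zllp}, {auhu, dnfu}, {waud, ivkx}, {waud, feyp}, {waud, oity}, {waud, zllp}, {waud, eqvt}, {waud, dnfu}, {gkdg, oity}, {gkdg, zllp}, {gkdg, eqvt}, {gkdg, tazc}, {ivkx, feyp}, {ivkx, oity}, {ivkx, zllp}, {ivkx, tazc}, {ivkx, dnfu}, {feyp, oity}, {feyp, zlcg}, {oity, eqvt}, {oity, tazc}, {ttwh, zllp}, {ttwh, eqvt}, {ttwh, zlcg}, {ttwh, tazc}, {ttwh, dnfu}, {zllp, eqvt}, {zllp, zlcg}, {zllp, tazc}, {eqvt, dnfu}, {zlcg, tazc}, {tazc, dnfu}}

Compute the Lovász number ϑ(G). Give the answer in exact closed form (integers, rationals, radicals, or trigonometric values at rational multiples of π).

sqrt(37)

deg(vllt) = 18; N(vllt) = {voaf, ozpp, veev, lupf, qdvv, jhui, uddx, segl, nzek, ygph, ijku, wumu, gueg, waud, gkdg, ivkx, oity, zlcg}.
N(waud) = {ozpp, veev, gzte, jhui, uddx, sexs, rtqo, spjd, nzek, vllt, wumu, ocsg, ivkx, feyp, oity, zllp, eqvt, dnfu}, |N(waud)| = 18.
deg(gzte) = 18; N(gzte) = {voaf, ozpp, jhui, uddx, sexs, spjd, ygph, wumu, cqqe, bkdm, nvfi, gueg, auhu, waud, feyp, ttwh, eqvt, zlcg}.
deg(jdyk) = 18; N(jdyk) = {ozpp, lupf, qdvv, obye, jhui, uddx, rtqo, spjd, nzek, ygph, ijku, cqqe, wbal, ocsg, gueg, auhu, feyp, zllp}.
Every vertex has degree 18 (N=37); Paley(37): SR with (k,λ,μ)=(18,8,9).
A has 3 distinct eigenvalues ≈ [18.0, 2.541, -3.541].
Lovász (edge-transitive): ϑ = −37·(-sqrt(37)/2 - 1/2)/((18)−(-sqrt(37)/2 - 1/2)) = sqrt(37).
= 6.082763… (decimal).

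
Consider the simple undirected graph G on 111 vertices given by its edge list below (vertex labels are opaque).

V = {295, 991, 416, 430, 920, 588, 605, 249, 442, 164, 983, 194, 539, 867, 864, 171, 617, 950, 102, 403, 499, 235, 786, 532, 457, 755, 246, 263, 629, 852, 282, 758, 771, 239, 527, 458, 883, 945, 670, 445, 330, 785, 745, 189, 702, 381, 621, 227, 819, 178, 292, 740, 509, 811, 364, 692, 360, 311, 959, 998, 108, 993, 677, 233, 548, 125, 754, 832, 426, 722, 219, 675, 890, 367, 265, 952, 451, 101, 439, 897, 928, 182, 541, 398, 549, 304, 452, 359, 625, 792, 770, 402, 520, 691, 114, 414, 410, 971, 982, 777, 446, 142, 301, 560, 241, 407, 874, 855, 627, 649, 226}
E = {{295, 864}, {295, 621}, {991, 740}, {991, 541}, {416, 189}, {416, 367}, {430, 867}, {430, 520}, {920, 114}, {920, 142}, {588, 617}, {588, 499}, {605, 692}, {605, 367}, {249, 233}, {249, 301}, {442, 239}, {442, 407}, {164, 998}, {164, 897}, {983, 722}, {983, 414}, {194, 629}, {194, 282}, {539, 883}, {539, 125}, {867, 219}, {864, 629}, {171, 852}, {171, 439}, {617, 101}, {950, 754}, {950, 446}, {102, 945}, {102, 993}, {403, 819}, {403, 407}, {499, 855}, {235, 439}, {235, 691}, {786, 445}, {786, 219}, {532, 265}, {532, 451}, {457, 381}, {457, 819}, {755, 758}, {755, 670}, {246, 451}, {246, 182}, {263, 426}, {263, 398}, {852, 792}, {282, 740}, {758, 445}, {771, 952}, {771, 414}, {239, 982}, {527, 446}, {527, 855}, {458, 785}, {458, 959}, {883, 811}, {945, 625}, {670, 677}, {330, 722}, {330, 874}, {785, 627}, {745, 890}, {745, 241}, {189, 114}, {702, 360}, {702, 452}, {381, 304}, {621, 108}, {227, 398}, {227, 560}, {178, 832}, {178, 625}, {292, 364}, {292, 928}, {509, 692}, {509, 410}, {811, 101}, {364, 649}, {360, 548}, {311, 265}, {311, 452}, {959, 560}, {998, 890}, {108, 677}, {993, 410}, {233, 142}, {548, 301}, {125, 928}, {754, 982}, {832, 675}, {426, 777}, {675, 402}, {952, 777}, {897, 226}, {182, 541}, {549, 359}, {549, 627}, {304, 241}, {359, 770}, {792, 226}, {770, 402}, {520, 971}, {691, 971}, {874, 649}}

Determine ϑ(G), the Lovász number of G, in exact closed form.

N(233) = {249, 142}, |N(233)| = 2.
N(360) = {702, 548}, |N(360)| = 2.
Vertex 758 has 2 neighbors: 755, 445.
deg(982) = 2; N(982) = {239, 754}.
deg(v) = 2 for all v (|V|=111); a single 111-cycle (edge-transitive).
The 56 distinct eigenvalues: [2.0, 1.9968, 1.9872, 1.9712, 1.949, 1.9204, 1.8858, 1.845, 1.7984, 1.746, 1.688, 1.6247, 1.5561, 1.4825, 1.4042, 1.3213, 1.2343, 1.1433, 1.0486, 0.9506, 0.8495, 0.7457, 0.6395, 0.5313, 0.4214, 0.3101, 0.1978, 0.0849, -0.0283, -0.1414, -0.254, -0.3659, -0.4765, -0.5856, -0.6929, -0.7979, -0.9004, -1.0, -1.0964, -1.1893, -1.2783, -1.3633, -1.4439, -1.5199, -1.591, -1.657, -1.7177, -1.7729, -1.8225, -1.8661, -1.9039, -1.9355, -1.9609, -1.98, -1.9928, -1.9992].
Lovász (edge-transitive): ϑ = −111·(-2*cos(pi/111))/((2)−(-2*cos(pi/111))) = 111*cos(pi/111)/(cos(pi/111) + 1).
≈ 55.488884 (to 6 d.p.).
Check 55 ≤ 111*cos(pi/111)/(cos(pi/111) + 1) ≤ 56: both strict.

111*cos(pi/111)/(cos(pi/111) + 1)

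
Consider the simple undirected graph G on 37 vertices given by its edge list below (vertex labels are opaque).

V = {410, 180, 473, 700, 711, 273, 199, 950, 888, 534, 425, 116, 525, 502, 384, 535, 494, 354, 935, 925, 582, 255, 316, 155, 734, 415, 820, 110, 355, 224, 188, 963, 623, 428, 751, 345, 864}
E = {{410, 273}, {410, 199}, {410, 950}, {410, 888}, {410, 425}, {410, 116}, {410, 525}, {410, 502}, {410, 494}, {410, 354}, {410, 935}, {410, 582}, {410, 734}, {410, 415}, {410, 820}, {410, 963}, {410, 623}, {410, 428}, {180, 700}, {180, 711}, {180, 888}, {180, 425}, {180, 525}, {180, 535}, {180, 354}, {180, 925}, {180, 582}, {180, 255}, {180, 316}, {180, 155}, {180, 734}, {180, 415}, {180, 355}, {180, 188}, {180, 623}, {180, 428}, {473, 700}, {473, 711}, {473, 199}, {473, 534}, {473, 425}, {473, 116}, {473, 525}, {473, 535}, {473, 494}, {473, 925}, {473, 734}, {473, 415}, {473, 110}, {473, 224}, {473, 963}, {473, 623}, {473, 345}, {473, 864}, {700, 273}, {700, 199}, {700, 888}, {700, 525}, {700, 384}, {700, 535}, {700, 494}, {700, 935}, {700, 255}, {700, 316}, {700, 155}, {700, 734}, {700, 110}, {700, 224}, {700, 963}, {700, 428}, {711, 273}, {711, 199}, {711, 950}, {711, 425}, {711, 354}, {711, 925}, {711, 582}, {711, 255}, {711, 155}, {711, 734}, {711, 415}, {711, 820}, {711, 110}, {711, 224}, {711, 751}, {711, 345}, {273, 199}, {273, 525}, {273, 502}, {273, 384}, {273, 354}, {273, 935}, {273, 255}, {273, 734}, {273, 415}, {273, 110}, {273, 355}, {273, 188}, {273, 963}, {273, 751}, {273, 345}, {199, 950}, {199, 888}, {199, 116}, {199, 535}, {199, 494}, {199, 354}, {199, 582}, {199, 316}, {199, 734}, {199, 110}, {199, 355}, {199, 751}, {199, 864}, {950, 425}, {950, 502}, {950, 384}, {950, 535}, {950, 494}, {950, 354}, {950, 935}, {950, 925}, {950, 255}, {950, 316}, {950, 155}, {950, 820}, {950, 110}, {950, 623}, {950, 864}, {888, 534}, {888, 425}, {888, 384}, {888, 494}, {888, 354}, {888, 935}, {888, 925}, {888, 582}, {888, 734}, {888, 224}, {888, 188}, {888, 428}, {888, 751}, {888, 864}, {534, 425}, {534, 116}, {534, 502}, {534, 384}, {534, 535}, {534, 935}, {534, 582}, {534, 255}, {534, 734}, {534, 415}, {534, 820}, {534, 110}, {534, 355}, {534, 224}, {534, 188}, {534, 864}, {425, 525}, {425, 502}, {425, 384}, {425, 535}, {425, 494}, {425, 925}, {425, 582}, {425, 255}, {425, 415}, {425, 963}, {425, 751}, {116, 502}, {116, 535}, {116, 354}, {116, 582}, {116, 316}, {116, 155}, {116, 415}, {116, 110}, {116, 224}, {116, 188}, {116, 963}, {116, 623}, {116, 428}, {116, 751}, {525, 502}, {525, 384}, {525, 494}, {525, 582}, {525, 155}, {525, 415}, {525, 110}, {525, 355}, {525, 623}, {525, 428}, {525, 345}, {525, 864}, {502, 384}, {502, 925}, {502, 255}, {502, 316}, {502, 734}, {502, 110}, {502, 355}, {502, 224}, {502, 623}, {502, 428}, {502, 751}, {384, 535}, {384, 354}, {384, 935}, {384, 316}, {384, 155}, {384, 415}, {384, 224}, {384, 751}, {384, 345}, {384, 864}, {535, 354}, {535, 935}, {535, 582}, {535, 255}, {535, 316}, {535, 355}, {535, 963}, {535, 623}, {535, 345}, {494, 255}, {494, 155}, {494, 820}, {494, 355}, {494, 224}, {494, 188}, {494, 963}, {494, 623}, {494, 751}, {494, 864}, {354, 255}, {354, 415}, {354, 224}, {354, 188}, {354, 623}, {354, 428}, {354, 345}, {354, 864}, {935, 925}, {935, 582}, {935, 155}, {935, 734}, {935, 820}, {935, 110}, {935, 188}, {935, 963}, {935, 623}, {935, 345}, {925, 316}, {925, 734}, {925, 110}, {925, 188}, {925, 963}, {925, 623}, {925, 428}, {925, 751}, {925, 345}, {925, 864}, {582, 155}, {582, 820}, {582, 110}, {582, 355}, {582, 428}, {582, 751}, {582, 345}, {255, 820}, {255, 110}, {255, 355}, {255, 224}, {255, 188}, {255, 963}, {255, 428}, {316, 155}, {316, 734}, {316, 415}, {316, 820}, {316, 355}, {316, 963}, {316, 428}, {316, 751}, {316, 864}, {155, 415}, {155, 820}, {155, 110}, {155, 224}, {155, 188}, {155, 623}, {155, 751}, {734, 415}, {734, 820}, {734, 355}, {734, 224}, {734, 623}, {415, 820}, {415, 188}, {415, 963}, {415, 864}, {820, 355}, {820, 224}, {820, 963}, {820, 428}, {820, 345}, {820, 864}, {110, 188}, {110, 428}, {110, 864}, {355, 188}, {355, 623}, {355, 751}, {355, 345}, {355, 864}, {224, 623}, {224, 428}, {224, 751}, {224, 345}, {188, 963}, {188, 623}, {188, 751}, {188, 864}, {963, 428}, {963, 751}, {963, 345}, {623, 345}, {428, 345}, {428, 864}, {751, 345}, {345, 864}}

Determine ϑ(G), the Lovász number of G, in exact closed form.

Vertex 535 has 18 neighbors: 180, 473, 700, 199, 950, 534, 425, 116, 384, 354, 935, 582, 255, 316, 355, 963, 623, 345.
Vertex 273 has 18 neighbors: 410, 700, 711, 199, 525, 502, 384, 354, 935, 255, 734, 415, 110, 355, 188, 963, 751, 345.
deg(428) = 18; N(428) = {410, 180, 700, 888, 116, 525, 502, 354, 925, 582, 255, 316, 820, 110, 224, 963, 345, 864}.
Vertex 963 has 18 neighbors: 410, 473, 700, 273, 425, 116, 535, 494, 935, 925, 255, 316, 415, 820, 188, 428, 751, 345.
deg(v) = 18 for all v (|V|=37); Paley(37): SR with (k,λ,μ)=(18,8,9).
Distinct eigenvalues (to 6 d.p.): [18.0, 2.541381, -3.541381].
Lovász (edge-transitive): ϑ = −37·(-sqrt(37)/2 - 1/2)/((18)−(-sqrt(37)/2 - 1/2)) = sqrt(37).
ϑ(G) ≈ 6.08276253.

sqrt(37)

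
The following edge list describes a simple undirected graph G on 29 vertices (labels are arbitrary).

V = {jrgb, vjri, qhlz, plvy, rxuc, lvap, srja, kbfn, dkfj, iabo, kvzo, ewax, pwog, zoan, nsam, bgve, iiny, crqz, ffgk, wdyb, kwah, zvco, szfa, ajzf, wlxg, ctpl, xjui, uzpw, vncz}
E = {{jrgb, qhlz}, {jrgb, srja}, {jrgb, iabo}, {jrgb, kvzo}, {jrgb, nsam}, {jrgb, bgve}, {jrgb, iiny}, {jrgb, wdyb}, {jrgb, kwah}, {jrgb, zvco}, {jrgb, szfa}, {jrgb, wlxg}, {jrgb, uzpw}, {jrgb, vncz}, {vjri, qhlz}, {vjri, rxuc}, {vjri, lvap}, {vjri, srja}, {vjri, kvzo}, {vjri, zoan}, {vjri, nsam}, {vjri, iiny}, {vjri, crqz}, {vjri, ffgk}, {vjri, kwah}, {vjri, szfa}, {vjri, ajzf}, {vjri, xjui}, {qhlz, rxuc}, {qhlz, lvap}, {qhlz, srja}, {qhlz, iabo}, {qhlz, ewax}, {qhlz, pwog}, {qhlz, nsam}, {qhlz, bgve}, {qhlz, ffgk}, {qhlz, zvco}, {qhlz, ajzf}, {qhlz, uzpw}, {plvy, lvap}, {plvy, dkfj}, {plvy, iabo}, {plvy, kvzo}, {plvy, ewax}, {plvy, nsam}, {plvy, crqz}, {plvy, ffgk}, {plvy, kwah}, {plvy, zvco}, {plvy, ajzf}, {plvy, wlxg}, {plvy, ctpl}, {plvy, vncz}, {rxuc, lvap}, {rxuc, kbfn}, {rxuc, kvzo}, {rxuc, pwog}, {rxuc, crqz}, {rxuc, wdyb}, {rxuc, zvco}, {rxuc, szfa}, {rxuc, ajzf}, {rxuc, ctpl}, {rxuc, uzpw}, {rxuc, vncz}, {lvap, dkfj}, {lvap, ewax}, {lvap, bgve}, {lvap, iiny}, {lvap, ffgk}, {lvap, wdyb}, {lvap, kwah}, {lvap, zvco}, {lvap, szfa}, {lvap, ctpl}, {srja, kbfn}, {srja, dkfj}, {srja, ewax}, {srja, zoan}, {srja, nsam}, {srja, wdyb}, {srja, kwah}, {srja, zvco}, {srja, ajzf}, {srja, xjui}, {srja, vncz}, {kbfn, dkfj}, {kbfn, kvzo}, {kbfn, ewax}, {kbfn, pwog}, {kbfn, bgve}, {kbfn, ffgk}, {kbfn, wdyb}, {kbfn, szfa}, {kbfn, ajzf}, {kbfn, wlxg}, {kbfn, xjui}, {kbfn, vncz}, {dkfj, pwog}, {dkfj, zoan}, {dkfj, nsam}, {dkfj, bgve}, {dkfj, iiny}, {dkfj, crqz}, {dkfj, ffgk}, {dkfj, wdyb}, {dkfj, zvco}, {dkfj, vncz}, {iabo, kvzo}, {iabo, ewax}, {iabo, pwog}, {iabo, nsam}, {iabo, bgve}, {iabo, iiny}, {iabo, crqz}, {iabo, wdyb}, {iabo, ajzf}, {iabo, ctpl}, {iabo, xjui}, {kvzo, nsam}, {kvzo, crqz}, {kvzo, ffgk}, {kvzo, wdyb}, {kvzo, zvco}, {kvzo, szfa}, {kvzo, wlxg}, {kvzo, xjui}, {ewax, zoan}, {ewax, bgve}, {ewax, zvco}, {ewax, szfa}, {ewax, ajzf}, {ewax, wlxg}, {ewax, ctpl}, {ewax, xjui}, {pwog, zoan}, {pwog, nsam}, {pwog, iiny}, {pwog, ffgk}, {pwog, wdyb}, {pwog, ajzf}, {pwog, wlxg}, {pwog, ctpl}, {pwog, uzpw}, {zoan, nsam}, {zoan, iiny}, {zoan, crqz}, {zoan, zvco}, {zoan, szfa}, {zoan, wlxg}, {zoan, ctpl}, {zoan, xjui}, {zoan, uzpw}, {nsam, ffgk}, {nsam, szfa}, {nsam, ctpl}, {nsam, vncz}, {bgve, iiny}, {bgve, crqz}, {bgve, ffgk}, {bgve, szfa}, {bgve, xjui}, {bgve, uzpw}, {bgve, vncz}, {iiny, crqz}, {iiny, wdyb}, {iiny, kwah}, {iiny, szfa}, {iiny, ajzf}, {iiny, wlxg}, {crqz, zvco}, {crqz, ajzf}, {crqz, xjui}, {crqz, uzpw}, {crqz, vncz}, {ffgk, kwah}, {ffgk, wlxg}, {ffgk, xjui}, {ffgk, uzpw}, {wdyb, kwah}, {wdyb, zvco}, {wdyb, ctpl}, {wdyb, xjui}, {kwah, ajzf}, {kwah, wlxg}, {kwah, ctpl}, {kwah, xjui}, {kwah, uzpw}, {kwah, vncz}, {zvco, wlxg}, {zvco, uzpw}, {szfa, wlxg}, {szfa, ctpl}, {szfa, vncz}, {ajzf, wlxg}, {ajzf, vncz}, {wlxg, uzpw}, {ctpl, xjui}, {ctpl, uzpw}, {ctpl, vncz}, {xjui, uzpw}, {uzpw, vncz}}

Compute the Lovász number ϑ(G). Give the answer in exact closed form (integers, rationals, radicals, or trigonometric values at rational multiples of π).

sqrt(29)

Vertex szfa has 14 neighbors: jrgb, vjri, rxuc, lvap, kbfn, kvzo, ewax, zoan, nsam, bgve, iiny, wlxg, ctpl, vncz.
N(crqz) = {vjri, plvy, rxuc, dkfj, iabo, kvzo, zoan, bgve, iiny, zvco, ajzf, xjui, uzpw, vncz}, |N(crqz)| = 14.
Vertex vncz has 14 neighbors: jrgb, plvy, rxuc, srja, kbfn, dkfj, nsam, bgve, crqz, kwah, szfa, ajzf, ctpl, uzpw.
deg(jrgb) = 14; N(jrgb) = {qhlz, srja, iabo, kvzo, nsam, bgve, iiny, wdyb, kwah, zvco, szfa, wlxg, uzpw, vncz}.
deg(v) = 14 for all v (|V|=29); SR(29,14,6,7) — a Paley graph.
The 3 distinct eigenvalues: [14.0, 2.192582, -3.192582].
With N=29: ϑ(G) = 29·(-(-sqrt(29)/2 - 1/2))/(14−(-sqrt(29)/2 - 1/2)) = sqrt(29).
≈ 5.385165 (to 6 d.p.).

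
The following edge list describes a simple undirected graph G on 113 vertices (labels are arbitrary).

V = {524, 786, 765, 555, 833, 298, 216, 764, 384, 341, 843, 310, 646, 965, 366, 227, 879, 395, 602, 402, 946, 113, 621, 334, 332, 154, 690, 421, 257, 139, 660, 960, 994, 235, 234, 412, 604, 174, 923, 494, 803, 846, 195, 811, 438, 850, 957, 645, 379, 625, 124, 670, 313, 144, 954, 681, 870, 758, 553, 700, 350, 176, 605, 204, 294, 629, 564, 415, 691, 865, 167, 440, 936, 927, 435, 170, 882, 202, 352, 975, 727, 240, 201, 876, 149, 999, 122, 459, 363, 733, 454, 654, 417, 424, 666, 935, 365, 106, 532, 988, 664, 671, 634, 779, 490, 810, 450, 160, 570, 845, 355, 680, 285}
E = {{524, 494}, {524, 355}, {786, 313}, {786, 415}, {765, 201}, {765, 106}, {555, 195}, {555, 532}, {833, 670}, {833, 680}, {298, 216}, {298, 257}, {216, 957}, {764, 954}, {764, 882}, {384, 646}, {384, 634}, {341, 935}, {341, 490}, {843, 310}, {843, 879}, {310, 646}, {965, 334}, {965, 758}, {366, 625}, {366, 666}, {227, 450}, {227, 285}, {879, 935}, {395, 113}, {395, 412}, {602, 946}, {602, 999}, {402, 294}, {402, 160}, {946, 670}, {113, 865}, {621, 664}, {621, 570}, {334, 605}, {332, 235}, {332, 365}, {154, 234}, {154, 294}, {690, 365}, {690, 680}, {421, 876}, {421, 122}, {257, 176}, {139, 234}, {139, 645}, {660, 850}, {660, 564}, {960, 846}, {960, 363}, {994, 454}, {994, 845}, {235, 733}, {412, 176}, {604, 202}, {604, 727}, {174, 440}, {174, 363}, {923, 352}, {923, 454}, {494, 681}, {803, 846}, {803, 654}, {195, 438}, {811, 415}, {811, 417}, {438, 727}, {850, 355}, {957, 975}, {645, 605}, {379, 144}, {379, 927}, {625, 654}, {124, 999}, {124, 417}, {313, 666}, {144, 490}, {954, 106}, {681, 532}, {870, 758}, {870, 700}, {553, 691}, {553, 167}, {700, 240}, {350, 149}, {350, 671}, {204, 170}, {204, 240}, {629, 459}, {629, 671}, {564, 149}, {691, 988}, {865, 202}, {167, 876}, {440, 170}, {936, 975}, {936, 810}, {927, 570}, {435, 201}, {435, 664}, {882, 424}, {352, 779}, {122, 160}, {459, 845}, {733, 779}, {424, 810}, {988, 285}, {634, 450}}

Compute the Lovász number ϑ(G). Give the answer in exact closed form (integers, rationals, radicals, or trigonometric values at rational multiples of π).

113*cos(pi/113)/(cos(pi/113) + 1)

N(690) = {365, 680}, |N(690)| = 2.
N(935) = {341, 879}, |N(935)| = 2.
N(490) = {341, 144}, |N(490)| = 2.
deg(154) = 2; N(154) = {234, 294}.
113-vertex 2-regular graph: this is C_{113}, the 113-cycle.
A has 57 distinct eigenvalues ≈ [2.0, 1.996909, 1.987646, 1.972239, 1.950736, 1.923203, 1.889726, 1.850408, 1.80537, 1.754752, 1.69871, 1.637418, 1.571064, 1.499854, 1.424009, 1.343762, 1.259361, 1.171068, 1.079155, 0.983906, 0.885616, 0.784589, 0.681137, 0.575579, 0.468242, 0.359458, 0.249563, 0.138897, 0.027801, -0.083381, -0.194305, -0.304628, -0.41401, -0.522112, -0.628601, -0.733146, -0.835425, -0.935122, -1.031929, -1.125546, -1.215684, -1.302064, -1.38442, -1.462497, -1.536053, -1.604861, -1.668709, -1.727399, -1.780749, -1.828596, -1.87079, -1.907202, -1.937718, -1.962246, -1.980708, -1.993048, -1.999227].
ϑ = −N·λ_min/(λ_max−λ_min) = −113·(-2*cos(pi/113))/(2−(-2*cos(pi/113))) = 113*cos(pi/113)/(cos(pi/113) + 1).
≈ 56.4890809 (to 7 d.p.).
Lovász sandwich 56 ≤ 113*cos(pi/113)/(cos(pi/113) + 1) ≤ 57: both strict.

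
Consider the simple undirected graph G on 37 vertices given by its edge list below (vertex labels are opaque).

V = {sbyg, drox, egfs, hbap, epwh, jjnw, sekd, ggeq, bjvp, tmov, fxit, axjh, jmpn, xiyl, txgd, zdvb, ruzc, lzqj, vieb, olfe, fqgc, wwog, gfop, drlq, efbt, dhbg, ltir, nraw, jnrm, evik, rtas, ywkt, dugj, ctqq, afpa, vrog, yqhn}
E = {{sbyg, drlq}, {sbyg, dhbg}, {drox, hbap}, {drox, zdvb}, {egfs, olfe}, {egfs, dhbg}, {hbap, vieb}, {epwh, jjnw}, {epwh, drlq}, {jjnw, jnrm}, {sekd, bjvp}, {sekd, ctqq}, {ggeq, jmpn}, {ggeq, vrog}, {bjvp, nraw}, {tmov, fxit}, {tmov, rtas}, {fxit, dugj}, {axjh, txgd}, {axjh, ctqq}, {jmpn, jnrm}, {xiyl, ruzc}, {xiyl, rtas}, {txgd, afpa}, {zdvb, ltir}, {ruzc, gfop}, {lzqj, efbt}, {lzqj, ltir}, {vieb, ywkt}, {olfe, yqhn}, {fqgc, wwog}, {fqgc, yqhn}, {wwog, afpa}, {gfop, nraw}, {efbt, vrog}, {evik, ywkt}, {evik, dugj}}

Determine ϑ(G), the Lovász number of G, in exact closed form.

37*cos(pi/37)/(cos(pi/37) + 1)

Vertex tmov has 2 neighbors: fxit, rtas.
Vertex epwh has 2 neighbors: jjnw, drlq.
deg(egfs) = 2; N(egfs) = {olfe, dhbg}.
N(zdvb) = {drox, ltir}, |N(zdvb)| = 2.
2-regular, N=37; a single 37-cycle (edge-transitive).
A has 19 distinct eigenvalues ≈ [2.0, 1.9712, 1.8858, 1.746, 1.5561, 1.3213, 1.0486, 0.7457, 0.4214, 0.0849, -0.254, -0.5856, -0.9004, -1.1893, -1.4439, -1.657, -1.8225, -1.9355, -1.9928].
−37·(-2*cos(pi/37)) / ((2)−(-2*cos(pi/37))) = 37*cos(pi/37)/(cos(pi/37) + 1) = ϑ(G).
ϑ(G) ≈ 18.46662.
α=18, χ(Ḡ)=19; ϑ=37*cos(pi/37)/(cos(pi/37) + 1) lies between (both strict).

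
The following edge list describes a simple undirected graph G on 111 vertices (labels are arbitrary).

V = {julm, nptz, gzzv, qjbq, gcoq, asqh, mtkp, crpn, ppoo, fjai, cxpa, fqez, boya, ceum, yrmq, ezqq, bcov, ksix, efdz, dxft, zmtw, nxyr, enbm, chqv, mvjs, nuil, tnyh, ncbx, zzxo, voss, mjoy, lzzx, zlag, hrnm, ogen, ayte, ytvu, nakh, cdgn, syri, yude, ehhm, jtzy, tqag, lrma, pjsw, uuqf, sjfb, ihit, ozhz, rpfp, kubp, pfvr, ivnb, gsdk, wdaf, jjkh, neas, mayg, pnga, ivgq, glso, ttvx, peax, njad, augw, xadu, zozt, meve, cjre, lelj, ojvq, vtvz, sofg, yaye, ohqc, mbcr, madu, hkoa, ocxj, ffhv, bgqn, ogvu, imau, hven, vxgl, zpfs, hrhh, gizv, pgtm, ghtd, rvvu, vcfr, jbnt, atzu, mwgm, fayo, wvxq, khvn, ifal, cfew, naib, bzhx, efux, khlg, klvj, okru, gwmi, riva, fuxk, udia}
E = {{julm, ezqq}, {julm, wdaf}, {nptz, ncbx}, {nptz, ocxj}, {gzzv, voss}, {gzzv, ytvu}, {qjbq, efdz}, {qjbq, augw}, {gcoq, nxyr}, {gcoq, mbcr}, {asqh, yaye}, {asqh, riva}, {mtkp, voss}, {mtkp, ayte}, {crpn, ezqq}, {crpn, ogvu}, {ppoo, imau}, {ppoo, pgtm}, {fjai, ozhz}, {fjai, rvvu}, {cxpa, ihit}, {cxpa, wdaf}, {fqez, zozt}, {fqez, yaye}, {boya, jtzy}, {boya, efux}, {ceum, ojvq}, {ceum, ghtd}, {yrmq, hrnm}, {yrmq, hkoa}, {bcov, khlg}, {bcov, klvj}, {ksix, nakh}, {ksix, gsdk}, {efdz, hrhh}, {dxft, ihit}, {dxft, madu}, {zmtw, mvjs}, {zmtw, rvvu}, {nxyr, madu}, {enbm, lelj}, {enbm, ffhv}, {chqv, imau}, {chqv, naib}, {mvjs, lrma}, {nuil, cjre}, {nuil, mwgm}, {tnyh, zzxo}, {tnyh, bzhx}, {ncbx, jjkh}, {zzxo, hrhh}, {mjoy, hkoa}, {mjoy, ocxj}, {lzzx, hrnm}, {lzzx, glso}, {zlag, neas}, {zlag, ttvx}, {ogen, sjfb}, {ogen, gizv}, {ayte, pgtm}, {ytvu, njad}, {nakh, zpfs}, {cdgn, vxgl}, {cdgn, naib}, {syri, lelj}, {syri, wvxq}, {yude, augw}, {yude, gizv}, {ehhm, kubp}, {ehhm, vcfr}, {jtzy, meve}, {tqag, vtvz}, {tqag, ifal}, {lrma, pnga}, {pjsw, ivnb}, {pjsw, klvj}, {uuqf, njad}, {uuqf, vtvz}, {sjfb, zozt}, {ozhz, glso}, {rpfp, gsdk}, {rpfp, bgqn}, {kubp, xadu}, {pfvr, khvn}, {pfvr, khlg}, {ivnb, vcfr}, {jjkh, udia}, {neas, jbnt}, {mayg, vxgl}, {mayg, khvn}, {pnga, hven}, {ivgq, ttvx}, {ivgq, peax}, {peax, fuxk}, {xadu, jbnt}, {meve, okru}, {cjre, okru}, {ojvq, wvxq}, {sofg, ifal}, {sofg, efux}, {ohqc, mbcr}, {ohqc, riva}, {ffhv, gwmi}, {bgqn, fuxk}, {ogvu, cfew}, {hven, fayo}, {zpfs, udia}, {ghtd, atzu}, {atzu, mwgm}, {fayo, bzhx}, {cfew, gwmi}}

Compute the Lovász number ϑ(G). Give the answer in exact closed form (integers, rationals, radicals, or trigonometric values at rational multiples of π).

111*cos(pi/111)/(cos(pi/111) + 1)

N(peax) = {ivgq, fuxk}, |N(peax)| = 2.
deg(dxft) = 2; N(dxft) = {ihit, madu}.
deg(cjre) = 2; N(cjre) = {nuil, okru}.
N(zzxo) = {tnyh, hrhh}, |N(zzxo)| = 2.
Regular of degree 2 on 111 vertices: the odd cycle C_{111}.
A has 56 distinct eigenvalues ≈ [2.0, 1.997, 1.987, 1.971, 1.949, 1.92, 1.886, 1.845, 1.798, 1.746, 1.688, 1.625, 1.556, 1.482, 1.404, 1.321, 1.234, 1.143, 1.049, 0.951, 0.85, 0.746, 0.64, 0.531, 0.421, 0.31, 0.198, 0.085, -0.028, -0.141, -0.254, -0.366, -0.477, -0.586, -0.693, -0.798, -0.9, -1.0, -1.096, -1.189, -1.278, -1.363, -1.444, -1.52, -1.591, -1.657, -1.718, -1.773, -1.822, -1.866, -1.904, -1.935, -1.961, -1.98, -1.993, -1.999].
−111·(-2*cos(pi/111)) / ((2)−(-2*cos(pi/111))) = 111*cos(pi/111)/(cos(pi/111) + 1) = ϑ(G).
ϑ(G) ≈ 55.4889.
α=55, χ(Ḡ)=56; ϑ=111*cos(pi/111)/(cos(pi/111) + 1) lies between (both strict).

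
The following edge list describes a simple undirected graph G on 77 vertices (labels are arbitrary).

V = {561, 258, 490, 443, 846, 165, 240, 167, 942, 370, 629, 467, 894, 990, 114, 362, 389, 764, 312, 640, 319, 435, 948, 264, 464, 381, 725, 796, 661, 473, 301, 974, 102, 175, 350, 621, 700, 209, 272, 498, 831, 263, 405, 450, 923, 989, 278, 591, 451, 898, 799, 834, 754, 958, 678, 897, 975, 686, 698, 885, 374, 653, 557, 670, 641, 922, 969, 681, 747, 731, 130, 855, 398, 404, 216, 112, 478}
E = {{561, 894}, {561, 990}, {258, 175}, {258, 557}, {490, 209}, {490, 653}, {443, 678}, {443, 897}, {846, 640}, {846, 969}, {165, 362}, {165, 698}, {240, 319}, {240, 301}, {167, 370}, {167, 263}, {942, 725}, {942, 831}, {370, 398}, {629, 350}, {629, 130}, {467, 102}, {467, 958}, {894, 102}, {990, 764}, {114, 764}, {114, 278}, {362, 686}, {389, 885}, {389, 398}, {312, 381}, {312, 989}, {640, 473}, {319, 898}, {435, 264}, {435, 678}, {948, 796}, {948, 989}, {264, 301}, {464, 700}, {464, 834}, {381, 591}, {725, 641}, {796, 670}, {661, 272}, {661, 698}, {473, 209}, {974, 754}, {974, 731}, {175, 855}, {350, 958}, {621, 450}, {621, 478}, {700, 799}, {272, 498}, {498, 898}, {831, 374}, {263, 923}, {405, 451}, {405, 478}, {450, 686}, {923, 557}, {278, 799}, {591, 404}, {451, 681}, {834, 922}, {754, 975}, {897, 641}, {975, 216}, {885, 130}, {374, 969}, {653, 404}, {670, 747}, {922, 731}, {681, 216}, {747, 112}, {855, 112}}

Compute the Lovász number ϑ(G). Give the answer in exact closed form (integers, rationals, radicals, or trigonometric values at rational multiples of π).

Vertex 264 has 2 neighbors: 435, 301.
deg(464) = 2; N(464) = {700, 834}.
N(350) = {629, 958}, |N(350)| = 2.
deg(278) = 2; N(278) = {114, 799}.
Every vertex has degree 2 (N=77); the odd cycle C_{77}.
Distinct eigenvalues (to 3 d.p.): [2.0, 1.993, 1.973, 1.94, 1.894, 1.836, 1.765, 1.683, 1.589, 1.484, 1.37, 1.247, 1.115, 0.976, 0.831, 0.68, 0.524, 0.365, 0.204, 0.041, -0.122, -0.285, -0.445, -0.602, -0.756, -0.904, -1.047, -1.182, -1.31, -1.429, -1.538, -1.637, -1.725, -1.802, -1.867, -1.919, -1.959, -1.985, -1.998].
With N=77: ϑ(G) = 77·(-(-1)*2*cos(pi/77))/(2−(-2*cos(pi/77))) = 77*cos(pi/77)/(cos(pi/77) + 1).
Numerically 38.483973.
Sandwich: α(G)=38 ≤ ϑ(G)=77*cos(pi/77)/(cos(pi/77) + 1) ≤ χ(Ḡ)=39 (both strict).

77*cos(pi/77)/(cos(pi/77) + 1)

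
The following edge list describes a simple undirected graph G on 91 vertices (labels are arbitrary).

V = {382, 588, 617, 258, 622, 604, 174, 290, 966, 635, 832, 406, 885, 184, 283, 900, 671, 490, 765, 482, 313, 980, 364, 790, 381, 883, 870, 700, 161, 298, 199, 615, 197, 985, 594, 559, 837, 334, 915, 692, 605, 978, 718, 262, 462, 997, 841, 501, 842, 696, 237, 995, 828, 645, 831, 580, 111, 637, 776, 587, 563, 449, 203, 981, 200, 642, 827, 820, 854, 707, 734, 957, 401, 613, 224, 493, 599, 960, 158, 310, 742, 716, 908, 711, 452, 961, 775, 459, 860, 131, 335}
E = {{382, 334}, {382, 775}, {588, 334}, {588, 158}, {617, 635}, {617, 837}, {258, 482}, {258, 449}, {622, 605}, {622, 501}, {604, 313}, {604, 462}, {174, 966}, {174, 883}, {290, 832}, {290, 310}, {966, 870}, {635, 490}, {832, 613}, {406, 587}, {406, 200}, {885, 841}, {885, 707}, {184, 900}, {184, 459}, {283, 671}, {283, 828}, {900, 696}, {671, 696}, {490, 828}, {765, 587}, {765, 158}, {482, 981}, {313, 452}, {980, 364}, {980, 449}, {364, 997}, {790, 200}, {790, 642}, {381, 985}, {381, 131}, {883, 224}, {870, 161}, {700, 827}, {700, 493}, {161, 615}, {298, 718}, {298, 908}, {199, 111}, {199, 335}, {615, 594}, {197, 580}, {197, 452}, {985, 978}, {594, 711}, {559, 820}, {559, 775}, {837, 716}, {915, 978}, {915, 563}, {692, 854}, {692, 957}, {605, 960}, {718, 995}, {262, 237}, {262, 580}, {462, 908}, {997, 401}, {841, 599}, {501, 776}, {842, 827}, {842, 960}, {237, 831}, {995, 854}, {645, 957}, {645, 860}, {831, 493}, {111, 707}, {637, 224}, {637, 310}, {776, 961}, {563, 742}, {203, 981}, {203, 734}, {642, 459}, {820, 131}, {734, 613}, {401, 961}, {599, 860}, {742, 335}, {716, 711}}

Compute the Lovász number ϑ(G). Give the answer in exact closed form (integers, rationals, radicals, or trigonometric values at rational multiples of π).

91*cos(pi/91)/(cos(pi/91) + 1)

N(200) = {406, 790}, |N(200)| = 2.
deg(599) = 2; N(599) = {841, 860}.
Vertex 258 has 2 neighbors: 482, 449.
N(635) = {617, 490}, |N(635)| = 2.
2-regular, N=91; a single 91-cycle (edge-transitive).
The 46 distinct eigenvalues: [2.0, 1.9952, 1.981, 1.9572, 1.9242, 1.882, 1.8308, 1.7709, 1.7026, 1.6261, 1.5419, 1.4504, 1.3519, 1.247, 1.1361, 1.0199, 0.8987, 0.7733, 0.6442, 0.5121, 0.3775, 0.2411, 0.1035, -0.0345, -0.1724, -0.3095, -0.445, -0.5785, -0.7092, -0.8365, -0.9599, -1.0786, -1.1923, -1.3002, -1.402, -1.497, -1.585, -1.6653, -1.7378, -1.8019, -1.8575, -1.9042, -1.9419, -1.9703, -1.9893, -1.9988].
λ_max=2, λ_min=-2*cos(pi/91); ϑ = −91·λ_min/(λ_max−λ_min) = 91*cos(pi/91)/(cos(pi/91) + 1).
ϑ(G) ≈ 45.4864.
Lovász sandwich 45 ≤ 91*cos(pi/91)/(cos(pi/91) + 1) ≤ 46: both strict.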